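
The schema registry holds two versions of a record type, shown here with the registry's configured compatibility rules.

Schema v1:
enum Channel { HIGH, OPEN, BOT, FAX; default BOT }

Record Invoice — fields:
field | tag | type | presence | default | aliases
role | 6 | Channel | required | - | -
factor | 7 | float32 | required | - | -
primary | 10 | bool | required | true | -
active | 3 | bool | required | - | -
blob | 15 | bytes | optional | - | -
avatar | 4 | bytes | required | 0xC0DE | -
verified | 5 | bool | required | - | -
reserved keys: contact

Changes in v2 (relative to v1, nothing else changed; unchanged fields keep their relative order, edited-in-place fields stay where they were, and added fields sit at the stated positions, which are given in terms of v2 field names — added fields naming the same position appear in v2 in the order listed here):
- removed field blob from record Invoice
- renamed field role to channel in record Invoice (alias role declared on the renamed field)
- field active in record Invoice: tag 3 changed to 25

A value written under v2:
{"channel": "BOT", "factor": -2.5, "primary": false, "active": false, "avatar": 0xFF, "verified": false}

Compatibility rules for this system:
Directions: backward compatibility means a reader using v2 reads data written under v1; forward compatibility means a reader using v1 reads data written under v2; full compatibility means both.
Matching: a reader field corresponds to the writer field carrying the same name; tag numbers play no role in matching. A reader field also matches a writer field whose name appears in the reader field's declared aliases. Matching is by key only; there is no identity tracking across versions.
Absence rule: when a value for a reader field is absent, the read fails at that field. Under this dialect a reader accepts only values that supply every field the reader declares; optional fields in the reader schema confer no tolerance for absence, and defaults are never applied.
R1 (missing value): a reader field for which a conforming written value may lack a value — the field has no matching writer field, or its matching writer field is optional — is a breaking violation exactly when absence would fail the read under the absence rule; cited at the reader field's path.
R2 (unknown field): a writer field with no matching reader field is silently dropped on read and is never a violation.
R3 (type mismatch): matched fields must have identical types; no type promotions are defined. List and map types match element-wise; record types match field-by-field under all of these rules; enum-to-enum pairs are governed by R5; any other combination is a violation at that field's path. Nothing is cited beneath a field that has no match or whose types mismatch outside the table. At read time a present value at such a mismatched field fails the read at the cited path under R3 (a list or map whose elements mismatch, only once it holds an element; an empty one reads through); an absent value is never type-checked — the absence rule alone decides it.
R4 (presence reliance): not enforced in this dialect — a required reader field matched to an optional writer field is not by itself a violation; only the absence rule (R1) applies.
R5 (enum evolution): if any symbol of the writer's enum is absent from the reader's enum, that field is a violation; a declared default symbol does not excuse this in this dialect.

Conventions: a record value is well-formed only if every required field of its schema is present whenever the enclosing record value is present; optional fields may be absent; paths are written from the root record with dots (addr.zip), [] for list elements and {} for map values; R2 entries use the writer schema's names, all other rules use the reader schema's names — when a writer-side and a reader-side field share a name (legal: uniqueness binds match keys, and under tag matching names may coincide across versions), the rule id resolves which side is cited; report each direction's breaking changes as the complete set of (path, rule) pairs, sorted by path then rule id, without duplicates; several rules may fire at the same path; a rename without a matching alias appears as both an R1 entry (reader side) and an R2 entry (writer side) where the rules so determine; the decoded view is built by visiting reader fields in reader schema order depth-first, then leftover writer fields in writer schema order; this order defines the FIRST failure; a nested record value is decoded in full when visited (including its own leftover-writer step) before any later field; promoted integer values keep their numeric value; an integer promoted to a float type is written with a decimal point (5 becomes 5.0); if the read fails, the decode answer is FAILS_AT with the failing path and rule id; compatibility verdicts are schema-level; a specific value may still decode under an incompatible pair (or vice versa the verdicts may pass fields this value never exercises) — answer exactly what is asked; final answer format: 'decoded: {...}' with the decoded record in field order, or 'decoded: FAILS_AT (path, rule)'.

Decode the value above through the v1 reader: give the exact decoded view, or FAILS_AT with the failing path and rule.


in Invoice below, arrows point writer -> reader
decode walk for Invoice under reader schema v1:
  read fails at role under R1 (no fill)
  => FAILS_AT (role, R1)
diffs on Invoice not affecting the asked answer:
  removed field blob from record Invoice -> shifts the Invoice verdicts, not this decode
  field active in record Invoice: tag 3 changed to 25 -> no rule fires on it and the decoded Invoice view is identical with or without it

decoded: FAILS_AT (role, R1)


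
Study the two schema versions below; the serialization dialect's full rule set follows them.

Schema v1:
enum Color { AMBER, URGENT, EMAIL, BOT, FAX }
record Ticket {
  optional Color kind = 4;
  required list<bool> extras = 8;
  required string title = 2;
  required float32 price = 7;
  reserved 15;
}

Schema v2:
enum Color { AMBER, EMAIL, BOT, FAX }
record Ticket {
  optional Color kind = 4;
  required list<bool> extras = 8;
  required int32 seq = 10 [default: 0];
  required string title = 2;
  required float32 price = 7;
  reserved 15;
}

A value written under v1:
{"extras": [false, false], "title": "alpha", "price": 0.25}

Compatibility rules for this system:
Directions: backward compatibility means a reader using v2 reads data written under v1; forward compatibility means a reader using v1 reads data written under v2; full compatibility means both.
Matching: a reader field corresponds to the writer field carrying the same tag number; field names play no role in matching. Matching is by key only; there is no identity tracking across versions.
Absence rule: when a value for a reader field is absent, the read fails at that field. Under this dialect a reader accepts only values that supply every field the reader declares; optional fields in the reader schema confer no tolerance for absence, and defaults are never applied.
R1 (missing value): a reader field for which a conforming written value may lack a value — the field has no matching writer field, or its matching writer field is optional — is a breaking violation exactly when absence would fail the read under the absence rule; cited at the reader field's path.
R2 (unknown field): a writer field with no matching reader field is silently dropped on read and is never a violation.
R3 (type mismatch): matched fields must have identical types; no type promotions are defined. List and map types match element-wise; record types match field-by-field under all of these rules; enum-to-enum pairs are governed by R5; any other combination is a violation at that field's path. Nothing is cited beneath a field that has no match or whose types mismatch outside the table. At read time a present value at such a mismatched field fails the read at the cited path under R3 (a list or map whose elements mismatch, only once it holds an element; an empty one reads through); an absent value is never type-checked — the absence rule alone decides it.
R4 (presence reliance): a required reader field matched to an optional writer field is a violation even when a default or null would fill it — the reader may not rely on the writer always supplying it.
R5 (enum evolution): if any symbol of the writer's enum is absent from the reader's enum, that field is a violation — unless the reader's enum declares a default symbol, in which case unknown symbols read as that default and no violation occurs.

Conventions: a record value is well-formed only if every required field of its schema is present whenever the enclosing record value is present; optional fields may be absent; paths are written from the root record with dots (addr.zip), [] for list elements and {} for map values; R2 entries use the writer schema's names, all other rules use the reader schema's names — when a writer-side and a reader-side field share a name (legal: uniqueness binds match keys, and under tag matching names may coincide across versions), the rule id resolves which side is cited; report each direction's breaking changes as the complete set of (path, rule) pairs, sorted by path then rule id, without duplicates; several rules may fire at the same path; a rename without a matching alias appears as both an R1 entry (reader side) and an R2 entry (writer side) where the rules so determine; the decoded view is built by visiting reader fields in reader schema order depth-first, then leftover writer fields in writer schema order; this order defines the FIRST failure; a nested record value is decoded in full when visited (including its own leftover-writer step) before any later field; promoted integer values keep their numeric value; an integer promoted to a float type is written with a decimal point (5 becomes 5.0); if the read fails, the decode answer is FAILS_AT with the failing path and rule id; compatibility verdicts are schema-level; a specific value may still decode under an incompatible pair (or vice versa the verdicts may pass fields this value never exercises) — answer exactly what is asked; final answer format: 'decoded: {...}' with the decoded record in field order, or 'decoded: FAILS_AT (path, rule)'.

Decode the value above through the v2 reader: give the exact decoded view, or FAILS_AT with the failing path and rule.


decoded: FAILS_AT (kind, R1)

each type pair in Ticket: writer, then reader
decoding the Ticket value with the v2 reader:
  read fails at kind under R1 (no fill)
  => FAILS_AT (kind, R1)
diffs on Ticket not affecting the asked answer:
  added field seq to record Ticket: required int32, tag 10, default 0 (in v2 it sits immediately before title) -> schema-level compatibility only; this Ticket value's decode is unchanged


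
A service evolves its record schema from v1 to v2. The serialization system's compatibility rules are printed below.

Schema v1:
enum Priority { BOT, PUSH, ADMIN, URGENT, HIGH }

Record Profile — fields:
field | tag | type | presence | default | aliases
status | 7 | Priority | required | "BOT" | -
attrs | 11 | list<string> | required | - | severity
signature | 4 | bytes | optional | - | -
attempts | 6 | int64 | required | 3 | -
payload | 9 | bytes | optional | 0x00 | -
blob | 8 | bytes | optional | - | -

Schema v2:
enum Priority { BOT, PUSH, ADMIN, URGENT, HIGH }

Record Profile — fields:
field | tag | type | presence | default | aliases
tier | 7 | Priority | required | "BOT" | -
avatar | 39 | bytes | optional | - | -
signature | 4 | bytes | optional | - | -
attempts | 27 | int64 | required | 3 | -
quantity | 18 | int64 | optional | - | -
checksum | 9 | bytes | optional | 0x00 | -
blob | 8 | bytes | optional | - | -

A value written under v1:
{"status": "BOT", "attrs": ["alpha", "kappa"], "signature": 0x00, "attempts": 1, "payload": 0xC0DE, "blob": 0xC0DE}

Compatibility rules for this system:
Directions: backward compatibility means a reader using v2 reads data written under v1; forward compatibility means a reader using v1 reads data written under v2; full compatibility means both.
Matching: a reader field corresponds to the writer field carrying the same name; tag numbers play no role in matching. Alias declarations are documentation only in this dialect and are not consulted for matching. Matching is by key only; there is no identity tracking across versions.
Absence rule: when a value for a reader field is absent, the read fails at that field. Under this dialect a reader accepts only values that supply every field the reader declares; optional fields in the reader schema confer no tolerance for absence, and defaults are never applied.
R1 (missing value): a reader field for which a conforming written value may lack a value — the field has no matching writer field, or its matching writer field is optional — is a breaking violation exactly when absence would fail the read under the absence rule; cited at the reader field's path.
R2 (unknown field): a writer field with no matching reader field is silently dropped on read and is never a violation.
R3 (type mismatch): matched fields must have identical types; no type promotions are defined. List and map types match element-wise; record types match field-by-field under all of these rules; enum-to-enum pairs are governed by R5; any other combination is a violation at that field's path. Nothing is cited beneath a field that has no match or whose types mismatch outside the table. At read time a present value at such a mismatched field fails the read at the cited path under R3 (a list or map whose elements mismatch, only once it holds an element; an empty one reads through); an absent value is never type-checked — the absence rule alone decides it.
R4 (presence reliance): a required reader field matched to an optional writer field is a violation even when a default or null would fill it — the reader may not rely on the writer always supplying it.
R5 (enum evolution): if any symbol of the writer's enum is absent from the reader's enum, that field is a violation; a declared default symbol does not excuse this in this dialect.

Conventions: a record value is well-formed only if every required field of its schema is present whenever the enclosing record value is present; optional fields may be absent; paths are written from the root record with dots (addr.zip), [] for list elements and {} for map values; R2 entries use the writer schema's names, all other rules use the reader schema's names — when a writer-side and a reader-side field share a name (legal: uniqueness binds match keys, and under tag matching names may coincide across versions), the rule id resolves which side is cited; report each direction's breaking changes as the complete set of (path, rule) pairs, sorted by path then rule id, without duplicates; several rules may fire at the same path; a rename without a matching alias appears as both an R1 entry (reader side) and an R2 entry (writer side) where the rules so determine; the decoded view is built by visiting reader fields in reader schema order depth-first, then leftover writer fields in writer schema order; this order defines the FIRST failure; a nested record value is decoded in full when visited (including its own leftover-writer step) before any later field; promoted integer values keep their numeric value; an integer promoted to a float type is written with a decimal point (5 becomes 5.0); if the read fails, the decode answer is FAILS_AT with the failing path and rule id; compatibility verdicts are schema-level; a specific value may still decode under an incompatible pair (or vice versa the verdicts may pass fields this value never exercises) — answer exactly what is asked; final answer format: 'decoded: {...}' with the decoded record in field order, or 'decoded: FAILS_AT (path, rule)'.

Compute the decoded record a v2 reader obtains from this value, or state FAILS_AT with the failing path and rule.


decoded: FAILS_AT (tier, R1)

each type pair in Profile: writer, then reader
decode (reader v2):
  read fails at tier under R1 (no fill)
  => FAILS_AT (tier, R1)
ruling out the remaining Profile differences:
  field attempts in record Profile: tag 6 changed to 27 -> inert under this dialect — no rule fires on Profile and the result does not move
  renamed field payload to checksum in record Profile -> a verdict-level change on Profile — the shown value reads the same
  added field avatar to record Profile: optional bytes, tag 39 (in v2 it sits immediately before signature) -> a verdict-level change on Profile — the shown value reads the same
  removed field attrs from record Profile -> a verdict-level change on Profile — the shown value reads the same
  added field quantity to record Profile: optional int64, tag 18 (in v2 it sits immediately before checksum) -> a verdict-level change on Profile — the shown value reads the same


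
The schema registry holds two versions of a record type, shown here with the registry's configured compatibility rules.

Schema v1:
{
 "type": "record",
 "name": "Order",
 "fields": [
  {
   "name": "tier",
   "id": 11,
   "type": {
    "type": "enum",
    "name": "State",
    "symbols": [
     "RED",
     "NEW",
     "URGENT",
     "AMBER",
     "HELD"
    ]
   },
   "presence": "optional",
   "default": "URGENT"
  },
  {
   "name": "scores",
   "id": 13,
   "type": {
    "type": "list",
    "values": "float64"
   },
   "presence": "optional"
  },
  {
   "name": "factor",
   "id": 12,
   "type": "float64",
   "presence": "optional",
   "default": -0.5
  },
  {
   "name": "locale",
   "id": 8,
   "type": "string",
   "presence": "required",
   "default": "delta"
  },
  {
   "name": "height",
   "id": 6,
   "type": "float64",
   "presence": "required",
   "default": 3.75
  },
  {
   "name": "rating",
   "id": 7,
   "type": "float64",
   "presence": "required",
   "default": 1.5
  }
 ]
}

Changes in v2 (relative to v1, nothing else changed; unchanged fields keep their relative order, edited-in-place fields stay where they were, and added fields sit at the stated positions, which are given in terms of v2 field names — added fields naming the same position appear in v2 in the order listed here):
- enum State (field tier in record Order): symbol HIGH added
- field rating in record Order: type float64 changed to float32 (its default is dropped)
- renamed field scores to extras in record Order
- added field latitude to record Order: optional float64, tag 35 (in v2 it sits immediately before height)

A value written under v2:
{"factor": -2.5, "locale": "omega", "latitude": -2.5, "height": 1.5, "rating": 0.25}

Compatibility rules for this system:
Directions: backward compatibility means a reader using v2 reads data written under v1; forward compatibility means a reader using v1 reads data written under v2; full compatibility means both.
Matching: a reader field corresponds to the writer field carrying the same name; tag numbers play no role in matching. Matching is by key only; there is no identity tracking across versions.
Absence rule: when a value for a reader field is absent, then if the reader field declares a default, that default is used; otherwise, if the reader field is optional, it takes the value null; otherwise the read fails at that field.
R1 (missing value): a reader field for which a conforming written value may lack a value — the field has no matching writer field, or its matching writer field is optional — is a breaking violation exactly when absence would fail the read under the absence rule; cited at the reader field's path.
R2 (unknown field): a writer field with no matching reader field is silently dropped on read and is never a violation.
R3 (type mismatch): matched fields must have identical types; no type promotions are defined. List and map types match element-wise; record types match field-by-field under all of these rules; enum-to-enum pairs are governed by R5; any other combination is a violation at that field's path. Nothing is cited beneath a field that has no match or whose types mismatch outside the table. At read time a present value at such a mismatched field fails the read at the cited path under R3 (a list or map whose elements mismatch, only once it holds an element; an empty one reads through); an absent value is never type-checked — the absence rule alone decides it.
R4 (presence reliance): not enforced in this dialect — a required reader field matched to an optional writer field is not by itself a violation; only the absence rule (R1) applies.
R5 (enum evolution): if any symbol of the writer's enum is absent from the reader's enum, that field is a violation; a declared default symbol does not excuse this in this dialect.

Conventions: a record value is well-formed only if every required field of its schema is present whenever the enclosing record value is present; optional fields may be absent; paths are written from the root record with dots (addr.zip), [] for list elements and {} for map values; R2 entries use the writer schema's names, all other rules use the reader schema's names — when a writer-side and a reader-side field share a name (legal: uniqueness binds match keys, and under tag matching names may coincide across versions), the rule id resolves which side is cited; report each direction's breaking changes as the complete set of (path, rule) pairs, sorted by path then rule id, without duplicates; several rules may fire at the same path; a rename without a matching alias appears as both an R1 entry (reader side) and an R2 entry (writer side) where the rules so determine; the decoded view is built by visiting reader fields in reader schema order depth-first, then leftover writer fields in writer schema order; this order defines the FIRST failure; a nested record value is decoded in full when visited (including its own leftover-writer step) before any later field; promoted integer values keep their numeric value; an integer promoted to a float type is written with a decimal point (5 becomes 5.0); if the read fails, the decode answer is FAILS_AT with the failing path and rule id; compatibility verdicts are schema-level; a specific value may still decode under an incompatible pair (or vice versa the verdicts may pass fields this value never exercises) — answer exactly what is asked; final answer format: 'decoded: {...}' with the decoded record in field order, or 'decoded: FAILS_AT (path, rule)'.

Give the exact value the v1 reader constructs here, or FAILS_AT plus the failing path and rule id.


each type pair in Order: writer, then reader
decode (reader v1):
  tier := "URGENT" (no value, default fills)
  scores := null (not supplied -> null)
  factor := -2.5
  locale := "omega"
  height := 1.5
  read fails at rating under R3
  => FAILS_AT (rating, R3)
the other Order changes do not affect what is asked:
  enum State (field tier in record Order): symbol HIGH added -> changes Order's schema-level verdicts only — the decode of this value is the same
  renamed field scores to extras in record Order -> fires no rule on Order under this dialect and leaves the result unchanged
  added field latitude to record Order: optional float64, tag 35 (in v2 it sits immediately before height) -> fires no rule on Order under this dialect and leaves the result unchanged

decoded: FAILS_AT (rating, R3)


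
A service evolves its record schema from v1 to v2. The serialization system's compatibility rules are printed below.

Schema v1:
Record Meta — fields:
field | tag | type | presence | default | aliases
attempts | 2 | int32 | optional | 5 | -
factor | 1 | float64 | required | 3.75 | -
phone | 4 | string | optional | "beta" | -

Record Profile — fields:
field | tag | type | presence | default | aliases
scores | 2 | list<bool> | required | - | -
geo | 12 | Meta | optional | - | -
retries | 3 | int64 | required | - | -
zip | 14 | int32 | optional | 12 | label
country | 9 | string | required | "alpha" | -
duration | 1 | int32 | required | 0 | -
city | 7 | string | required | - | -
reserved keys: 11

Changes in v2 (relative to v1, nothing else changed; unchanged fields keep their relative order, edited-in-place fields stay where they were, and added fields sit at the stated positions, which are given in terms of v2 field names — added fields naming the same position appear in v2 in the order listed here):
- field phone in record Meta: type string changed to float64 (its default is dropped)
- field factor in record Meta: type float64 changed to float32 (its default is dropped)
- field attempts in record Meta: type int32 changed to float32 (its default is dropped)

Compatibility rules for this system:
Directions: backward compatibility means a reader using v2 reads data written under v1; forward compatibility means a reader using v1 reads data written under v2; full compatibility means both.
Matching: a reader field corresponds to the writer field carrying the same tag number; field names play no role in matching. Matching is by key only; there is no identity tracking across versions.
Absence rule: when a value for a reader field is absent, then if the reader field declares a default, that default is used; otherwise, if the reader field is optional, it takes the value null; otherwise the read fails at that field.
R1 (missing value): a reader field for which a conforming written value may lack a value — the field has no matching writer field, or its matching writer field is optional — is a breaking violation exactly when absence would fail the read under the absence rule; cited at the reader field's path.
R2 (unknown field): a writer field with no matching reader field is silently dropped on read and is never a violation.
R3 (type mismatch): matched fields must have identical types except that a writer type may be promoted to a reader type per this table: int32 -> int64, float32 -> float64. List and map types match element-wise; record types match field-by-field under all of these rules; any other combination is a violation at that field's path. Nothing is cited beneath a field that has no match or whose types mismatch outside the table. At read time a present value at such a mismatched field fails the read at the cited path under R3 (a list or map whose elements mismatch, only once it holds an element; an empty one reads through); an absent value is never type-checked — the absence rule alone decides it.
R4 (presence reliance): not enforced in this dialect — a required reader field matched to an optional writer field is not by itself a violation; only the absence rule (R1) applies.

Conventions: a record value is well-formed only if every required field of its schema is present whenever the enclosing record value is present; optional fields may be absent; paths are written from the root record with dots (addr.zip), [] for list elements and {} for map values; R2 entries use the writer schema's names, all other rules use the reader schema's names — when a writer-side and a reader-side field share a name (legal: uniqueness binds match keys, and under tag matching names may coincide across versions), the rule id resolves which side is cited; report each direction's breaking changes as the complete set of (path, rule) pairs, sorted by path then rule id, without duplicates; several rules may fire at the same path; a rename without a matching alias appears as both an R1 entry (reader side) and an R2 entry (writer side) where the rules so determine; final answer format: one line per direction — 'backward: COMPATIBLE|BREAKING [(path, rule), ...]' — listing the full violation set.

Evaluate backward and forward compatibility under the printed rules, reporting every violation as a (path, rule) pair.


arrows below run writer -> reader for Profile
backward on Profile — v2 reading data written by v1:
  writer required, list<bool> -> list<bool>: reader scores maps from writer scores
  writer optional, Meta -> Meta: reader geo maps from writer geo
  writer required, int64 -> int64: reader retries maps from writer retries
  writer optional, int32 -> int32: reader zip maps from writer zip
  writer required, string -> string: reader country maps from writer country
  writer required, int32 -> int32: reader duration maps from writer duration
  writer required, string -> string: reader city maps from writer city
  writer optional, int32 -> float32: reader geo.attempts maps from writer geo.attempts
  writer required, float64 -> float32: reader geo.factor maps from writer geo.factor
  writer optional, string -> float64: reader geo.phone maps from writer geo.phone
  R3 fires at geo.attempts
  R3 fires at geo.factor
  R3 fires at geo.phone
  => backward verdict for Profile: BREAKING, 3 violation(s)
forward on Profile — v1 reading data written by v2:
  writer required, list<bool> -> list<bool>: reader scores maps from writer scores
  writer optional, Meta -> Meta: reader geo maps from writer geo
  writer required, int64 -> int64: reader retries maps from writer retries
  writer optional, int32 -> int32: reader zip maps from writer zip
  writer required, string -> string: reader country maps from writer country
  writer required, int32 -> int32: reader duration maps from writer duration
  writer required, string -> string: reader city maps from writer city
  writer optional, float32 -> int32: reader geo.attempts maps from writer geo.attempts
  writer required, float32 -> float64: reader geo.factor maps from writer geo.factor
  writer optional, float64 -> string: reader geo.phone maps from writer geo.phone
  R3 fires at geo.attempts
  R3 fires at geo.phone
  => forward verdict for Profile: BREAKING, 2 violation(s)

backward: BREAKING [(geo.attempts, R3), (geo.factor, R3), (geo.phone, R3)]; forward: BREAKING [(geo.attempts, R3), (geo.phone, R3)]


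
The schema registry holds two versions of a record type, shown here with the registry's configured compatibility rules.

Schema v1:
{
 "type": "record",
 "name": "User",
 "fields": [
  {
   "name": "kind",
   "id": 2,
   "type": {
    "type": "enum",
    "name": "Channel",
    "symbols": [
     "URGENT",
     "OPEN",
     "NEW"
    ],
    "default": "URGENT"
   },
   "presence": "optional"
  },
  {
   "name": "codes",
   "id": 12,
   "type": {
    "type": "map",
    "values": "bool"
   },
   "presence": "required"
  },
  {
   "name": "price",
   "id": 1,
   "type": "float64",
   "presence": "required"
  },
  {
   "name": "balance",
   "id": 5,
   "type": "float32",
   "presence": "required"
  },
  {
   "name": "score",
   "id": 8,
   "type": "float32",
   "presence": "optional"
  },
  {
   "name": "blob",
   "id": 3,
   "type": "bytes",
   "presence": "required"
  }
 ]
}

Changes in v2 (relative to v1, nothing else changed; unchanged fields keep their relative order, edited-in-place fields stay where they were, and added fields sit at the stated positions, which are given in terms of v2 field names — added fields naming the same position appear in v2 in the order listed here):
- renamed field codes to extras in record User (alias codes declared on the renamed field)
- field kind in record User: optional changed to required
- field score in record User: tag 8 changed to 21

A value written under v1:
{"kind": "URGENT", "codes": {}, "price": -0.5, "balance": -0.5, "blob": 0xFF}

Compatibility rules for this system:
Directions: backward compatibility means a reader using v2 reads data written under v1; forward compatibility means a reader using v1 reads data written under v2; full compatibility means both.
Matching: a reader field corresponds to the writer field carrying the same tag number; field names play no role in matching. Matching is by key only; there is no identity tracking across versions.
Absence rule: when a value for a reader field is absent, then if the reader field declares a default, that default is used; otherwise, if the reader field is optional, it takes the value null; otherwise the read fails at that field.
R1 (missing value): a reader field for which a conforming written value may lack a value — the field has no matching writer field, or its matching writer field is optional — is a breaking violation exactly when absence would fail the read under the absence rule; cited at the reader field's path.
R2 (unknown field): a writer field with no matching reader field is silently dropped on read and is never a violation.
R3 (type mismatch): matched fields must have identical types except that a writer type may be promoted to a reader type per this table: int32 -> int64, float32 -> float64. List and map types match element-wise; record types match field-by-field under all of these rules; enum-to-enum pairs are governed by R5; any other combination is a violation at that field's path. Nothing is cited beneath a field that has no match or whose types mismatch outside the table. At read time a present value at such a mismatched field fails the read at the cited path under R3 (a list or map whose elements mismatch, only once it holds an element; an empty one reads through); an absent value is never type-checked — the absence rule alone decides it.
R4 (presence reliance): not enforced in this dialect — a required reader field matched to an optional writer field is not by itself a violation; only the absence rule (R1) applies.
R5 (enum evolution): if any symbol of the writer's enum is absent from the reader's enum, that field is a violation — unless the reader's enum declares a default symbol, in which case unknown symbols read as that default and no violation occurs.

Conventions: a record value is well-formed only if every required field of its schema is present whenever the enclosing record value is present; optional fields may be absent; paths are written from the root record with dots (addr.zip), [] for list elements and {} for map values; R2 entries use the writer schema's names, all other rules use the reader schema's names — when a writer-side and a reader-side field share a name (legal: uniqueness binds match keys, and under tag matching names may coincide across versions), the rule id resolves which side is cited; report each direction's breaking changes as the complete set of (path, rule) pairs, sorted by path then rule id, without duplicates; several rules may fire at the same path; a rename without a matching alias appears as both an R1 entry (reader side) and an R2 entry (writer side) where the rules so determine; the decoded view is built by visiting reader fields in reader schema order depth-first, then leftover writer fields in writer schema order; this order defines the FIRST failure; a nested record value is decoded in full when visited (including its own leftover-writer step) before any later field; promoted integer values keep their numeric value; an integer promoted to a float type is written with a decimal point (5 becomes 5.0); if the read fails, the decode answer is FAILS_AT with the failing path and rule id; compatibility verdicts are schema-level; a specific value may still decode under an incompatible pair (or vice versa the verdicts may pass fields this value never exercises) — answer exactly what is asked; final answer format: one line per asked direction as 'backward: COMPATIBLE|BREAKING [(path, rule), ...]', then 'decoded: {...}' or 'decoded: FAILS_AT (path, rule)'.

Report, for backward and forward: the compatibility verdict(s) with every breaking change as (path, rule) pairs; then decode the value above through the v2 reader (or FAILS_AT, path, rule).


backward: BREAKING [(kind, R1)]; forward: COMPATIBLE []; decoded: {"kind": "URGENT", "extras": {}, "price": -0.5, "balance": -0.5, "score": null, "blob": 0xFF}

each type pair in User: writer, then reader
checking backward for User: reader v2 against writer v1:
  Channel -> Channel, writer optional: kind aligns to kind
  map<string, bool> -> map<string, bool>, writer required: extras aligns to codes
  float64 -> float64, writer required: price aligns to price
  float32 -> float32, writer required: balance aligns to balance
  no writer field matches reader score
  bytes -> bytes, writer required: blob aligns to blob
  leftover writer field: score
  rule R1 violated at kind
  => 1 violation(s): backward is BREAKING for User
checking forward for User: reader v1 against writer v2:
  Channel -> Channel, writer required: kind aligns to kind
  map<string, bool> -> map<string, bool>, writer required: codes aligns to extras
  float64 -> float64, writer required: price aligns to price
  float32 -> float32, writer required: balance aligns to balance
  no writer field matches reader score
  bytes -> bytes, writer required: blob aligns to blob
  leftover writer field: score
  => no violations; forward on User: COMPATIBLE
migrating the User value to v2:
  kind := "URGENT"
  extras := {} (from writer codes)
  price := -0.5
  balance := -0.5
  score := null (absent, optional -> null)
  blob := 0xFF
  => decoded: {"kind": "URGENT", "extras": {}, "price": -0.5, "balance": -0.5, "score": null, "blob": 0xFF}


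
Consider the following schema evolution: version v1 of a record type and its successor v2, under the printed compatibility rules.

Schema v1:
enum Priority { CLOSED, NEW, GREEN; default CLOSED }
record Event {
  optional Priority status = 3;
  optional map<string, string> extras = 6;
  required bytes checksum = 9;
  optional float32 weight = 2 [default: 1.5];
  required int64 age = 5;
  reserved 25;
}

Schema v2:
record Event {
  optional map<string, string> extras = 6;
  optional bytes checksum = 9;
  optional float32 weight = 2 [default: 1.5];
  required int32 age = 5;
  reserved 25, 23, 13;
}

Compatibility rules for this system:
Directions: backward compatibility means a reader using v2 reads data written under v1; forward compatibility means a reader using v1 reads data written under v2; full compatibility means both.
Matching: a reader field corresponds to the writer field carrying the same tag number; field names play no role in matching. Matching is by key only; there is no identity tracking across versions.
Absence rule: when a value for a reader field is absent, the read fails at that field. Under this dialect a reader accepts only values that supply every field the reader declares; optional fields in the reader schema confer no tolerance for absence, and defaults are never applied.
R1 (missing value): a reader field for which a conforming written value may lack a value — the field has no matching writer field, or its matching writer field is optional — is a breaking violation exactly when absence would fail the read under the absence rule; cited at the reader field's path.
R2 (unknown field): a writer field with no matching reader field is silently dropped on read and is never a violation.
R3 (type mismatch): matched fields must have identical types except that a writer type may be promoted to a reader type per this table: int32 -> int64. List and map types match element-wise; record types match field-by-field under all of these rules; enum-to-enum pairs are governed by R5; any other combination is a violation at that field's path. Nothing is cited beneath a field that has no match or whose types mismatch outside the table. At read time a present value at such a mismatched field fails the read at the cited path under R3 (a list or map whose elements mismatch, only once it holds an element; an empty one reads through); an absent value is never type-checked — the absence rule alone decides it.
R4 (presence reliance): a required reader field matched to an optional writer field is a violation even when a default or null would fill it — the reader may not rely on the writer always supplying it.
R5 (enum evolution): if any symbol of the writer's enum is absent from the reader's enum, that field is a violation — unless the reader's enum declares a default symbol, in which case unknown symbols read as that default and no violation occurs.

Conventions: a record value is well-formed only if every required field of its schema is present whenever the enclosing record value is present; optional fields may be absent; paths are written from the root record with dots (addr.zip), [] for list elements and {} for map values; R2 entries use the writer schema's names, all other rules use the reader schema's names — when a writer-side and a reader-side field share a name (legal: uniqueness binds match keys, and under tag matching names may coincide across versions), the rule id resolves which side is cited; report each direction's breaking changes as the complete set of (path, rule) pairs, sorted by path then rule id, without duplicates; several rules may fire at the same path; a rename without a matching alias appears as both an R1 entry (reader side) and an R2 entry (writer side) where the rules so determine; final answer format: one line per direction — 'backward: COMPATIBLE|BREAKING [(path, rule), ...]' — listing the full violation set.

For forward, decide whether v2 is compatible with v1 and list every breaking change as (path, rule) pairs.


in Event below, arrows point writer -> reader
checking forward for Event: reader v1 against writer v2:
  no writer field matches reader status
  extras: paired with writer extras (map<string, string> -> map<string, string>; writer optional)
  checksum: paired with writer checksum (bytes -> bytes; writer optional)
  weight: paired with writer weight (float32 -> float32; writer optional)
  age: paired with writer age (int32 -> int64; writer required)
  violation R1 at checksum
  violation R4 at checksum
  violation R1 at extras
  violation R1 at status
  violation R1 at weight
  => forward: BREAKING (5)
diffs on Event not affecting the asked answer:
  field age in record Event: type int64 changed to int32 -> fires only in the backward direction of Event, which is not asked here
  removed field status from record Event -> fires only in the backward direction of Event, which is not asked here

forward: BREAKING [(checksum, R1), (checksum, R4), (extras, R1), (status, R1), (weight, R1)]
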